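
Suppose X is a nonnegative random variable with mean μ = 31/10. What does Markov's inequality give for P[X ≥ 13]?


μ = E[X] = 31/10, a = 13.
Markov: P[X ≥ 13] ≤ μ/a = (31/10)/13 = 31/130.
Numerically: ≈ 0.23846.
(Since a = 13 > μ = 3.10000, the bound 31/130 is < 1 and informative.)

P[X ≥ 13] ≤ 31/130 ≈ 0.23846.


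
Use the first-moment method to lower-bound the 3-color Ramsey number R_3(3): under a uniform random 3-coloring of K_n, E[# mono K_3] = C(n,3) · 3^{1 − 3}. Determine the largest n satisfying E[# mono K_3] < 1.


We need C(n, 3) · 3^{1 − 3} < 1, i.e. C(n, 3) < 3^{3 − 1} = 9.
Check values of n near the boundary:
  n = 3: C(3, 3) = 1; 1 < 9? YES
  n = 4: C(4, 3) = 4; 4 < 9? YES
  n = 5: C(5, 3) = 10; 10 < 9? NO
  n = 6: C(6, 3) = 20; 20 < 9? NO
  n = 7: C(7, 3) = 35; 35 < 9? NO
The largest n with C(n, 3) < 9 is n = 4 (where E[X] = 4/9 ≈ 0.44444). Hence R_3(3) > 4, i.e. R_3(3) ≥ 5.

Largest n = 4; hence R_3(3) > 4.


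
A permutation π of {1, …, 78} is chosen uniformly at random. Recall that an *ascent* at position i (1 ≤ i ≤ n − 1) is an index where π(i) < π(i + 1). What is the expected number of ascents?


Write X = Σ X_I over i = 1, …, 77, with X_I the indicator of one ascent.
There are 77 indicators.
For each fixed i, the pair (π(i), π(i+1)) is a uniformly random ordered pair of distinct values from {1, …, 78}; by symmetry P[π(i) < π(i+1)] = 1/2.
By linearity: E[X] = 77 · (1/2) = (78 − 1) · (1/2) = 77/2 ≈ 38.50000.

E[X] = 77/2 = 38.50000.


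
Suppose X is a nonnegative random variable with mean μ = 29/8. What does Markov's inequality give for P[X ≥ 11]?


μ = E[X] = 29/8, a = 11.
Markov: P[X ≥ 11] ≤ μ/a = (29/8)/11 = 29/88.
Numerically: ≈ 0.329545.
(Since a = 11 > μ = 3.625000, the bound 29/88 is < 1 and informative.)

P[X ≥ 11] ≤ 29/88 ≈ 0.329545.


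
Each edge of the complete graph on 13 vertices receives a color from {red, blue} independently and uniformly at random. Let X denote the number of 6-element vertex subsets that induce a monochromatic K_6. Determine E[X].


Let X = Σ_S X_S over the C(13, 6) = 1716 subsets S of size 6, where X_S = 1 if the K_6 on S is monochromatic.
For a fixed S, the K_6 on S has C(6, 2) = 15 edges. P[all 15 edges red] = (1/2)^15, and likewise for blue, so P[monochromatic] = 2·(1/2)^15 = 2^{1 − 15} = 1/16384.
By linearity: E[X] = C(13, 6) · 2^{1 − 15} = 1716 · 1/16384 = 429/4096.
Numerically: E[X] ≈ 0.104736.

E[X] = C(13,6)·2^(1−C(6,2)) = 429/4096 ≈ 0.104736.


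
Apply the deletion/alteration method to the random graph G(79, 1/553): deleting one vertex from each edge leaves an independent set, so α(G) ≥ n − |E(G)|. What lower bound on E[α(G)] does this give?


E[|E(G)|] = C(79, 2)·p = 3081 · (1/553) = 39/7.
E[α(G)] ≥ n − E[|E(G)|] = 79 − 39/7 = 514/7.
Numerically: ≈ 73.428571.
(This is only a lower bound; the true E[α(G)] may be larger.)

E[α(G)] ≥ 514/7 ≈ 73.428571.


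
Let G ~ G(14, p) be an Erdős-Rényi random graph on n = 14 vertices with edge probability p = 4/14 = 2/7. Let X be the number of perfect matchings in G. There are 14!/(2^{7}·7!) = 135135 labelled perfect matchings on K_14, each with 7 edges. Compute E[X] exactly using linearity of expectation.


K_14 has 14!/(2^{7}·7!) = 135135 labelled perfect matchings.
For each such perfect matching H, let X_H = 1 if all 7 edges of H are present in G. Then P[X_H = 1] = p^{7} = (2/7)^{7} = 128/823543.
Summing the indicators: E[X] = Σ_H E[X_H] = 135135 · p^{7} = 135135 · 128/823543 = 2471040/117649.
Numerically: E[X] ≈ 21.

E[X] = 135135 · (2/7)^{7} = 2471040/117649 ≈ 21.


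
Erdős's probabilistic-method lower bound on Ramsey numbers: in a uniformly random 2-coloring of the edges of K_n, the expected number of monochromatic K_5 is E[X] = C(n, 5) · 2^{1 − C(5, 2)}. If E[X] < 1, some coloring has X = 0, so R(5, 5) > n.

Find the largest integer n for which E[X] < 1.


We need C(n, 5) · 2^{1 − 10} < 1, i.e. C(n, 5) < 2^{10 − 1} = 512.
Check values of n near the boundary:
  n = 6: C(6, 5) = 6; 6 < 512? YES
  n = 7: C(7, 5) = 21; 21 < 512? YES
  n = 8: C(8, 5) = 56; 56 < 512? YES
  n = 9: C(9, 5) = 126; 126 < 512? YES
  n = 10: C(10, 5) = 252; 252 < 512? YES
  n = 11: C(11, 5) = 462; 462 < 512? YES
  n = 12: C(12, 5) = 792; 792 < 512? NO
  n = 13: C(13, 5) = 1287; 1287 < 512? NO
The largest n with C(n, 5) < 512 is n = 11 (where E[X] = 231/256 ≈ 0.9023). Hence R(5, 5) > 11, i.e. R(5, 5) ≥ 12.

Largest n = 11; hence R(5, 5) > 11.


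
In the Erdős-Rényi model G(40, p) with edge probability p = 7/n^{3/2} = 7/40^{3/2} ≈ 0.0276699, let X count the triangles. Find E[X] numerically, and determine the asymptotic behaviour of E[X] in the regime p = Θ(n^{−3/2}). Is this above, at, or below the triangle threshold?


Number of potential triangles: C(40, 3) = 9880.
Each occurs with probability p³ ≈ (0.0276699)³ ≈ 2.11847898e-05.
By linearity: E[X] = C(40, 3)·p³ ≈ 9880 · 2.11847898e-05 ≈ 0.209306.
Since α = 3/2 > 1, p = c/n^{3/2} = o(1/n) is below the triangle threshold p ~ 1/n. Asymptotically E[X] ~ (c³/6)·n^{3(1−α)} = (7³/6)·n^{-1.5} → 0, so by Markov's inequality G has no triangles w.h.p.

E[X] ≈ 0.209306; in regime p = Θ(1/n^{3/2}) E[X] tends to 0 (below the triangle threshold p ~ 1/n).


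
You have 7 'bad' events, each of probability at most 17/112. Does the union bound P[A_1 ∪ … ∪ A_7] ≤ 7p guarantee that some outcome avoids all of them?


Union bound: P[∪_{i=1}^{7} A_i] ≤ Σ_i P[A_i] ≤ 7·p = 7·(17/112) = 17/16.
Numerically: 17/16 ≈ 1.0625.
Is 17/16 < 1? NO.
Since the bound 17/16 is ≥ 1, the union bound is uninformative here; it does NOT by itself certify existence.

7·p = 17/16 ≈ 1.0625; existence NOT certified by the union bound.


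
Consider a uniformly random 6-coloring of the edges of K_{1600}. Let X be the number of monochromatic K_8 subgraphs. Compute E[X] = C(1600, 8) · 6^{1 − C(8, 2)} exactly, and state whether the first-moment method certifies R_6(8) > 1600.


E[X] = C(1600, 8) · 6^{1 − 28} = 1046712188466516943800 · 6^{−27} = 1046712188466516943800/1023490369077469249536.
As a reduced fraction: E[X] = 4845889761419059925/4738381338321616896 ≈ 1.0227.
Is E[X] < 1? NO.
Since E[X] ≥ 1, the first-moment bound is inconclusive at n = 1600; it does NOT by itself certify R_6(8) > 1600.

E[X] = 4845889761419059925/4738381338321616896 ≈ 1.0227; E[X] ≥ 1; first-moment method inconclusive here.


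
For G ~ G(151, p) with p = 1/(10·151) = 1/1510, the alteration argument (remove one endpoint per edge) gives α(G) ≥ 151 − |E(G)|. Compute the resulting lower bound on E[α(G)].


E[|E(G)|] = C(151, 2)·p = 11325 · (1/1510) = 15/2.
E[α(G)] ≥ n − E[|E(G)|] = 151 − 15/2 = 287/2.
Numerically: ≈ 143.500000.
(This is only a lower bound; the true E[α(G)] may be larger.)

E[α(G)] ≥ 287/2 ≈ 143.500000.


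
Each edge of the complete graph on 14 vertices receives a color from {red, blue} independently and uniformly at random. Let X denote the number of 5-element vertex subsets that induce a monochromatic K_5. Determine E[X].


Let X = Σ_S X_S over the C(14, 5) = 2002 subsets S of size 5, where X_S = 1 if the K_5 on S is monochromatic.
For a fixed S, the K_5 on S has C(5, 2) = 10 edges. P[all 10 edges red] = (1/2)^10, and likewise for blue, so P[monochromatic] = 2·(1/2)^10 = 2^{1 − 10} = 1/512.
By linearity: E[X] = C(14, 5) · 2^{1 − 10} = 2002 · 1/512 = 1001/256.
Numerically: E[X] ≈ 3.910.

E[X] = C(14,5)·2^(1−C(5,2)) = 1001/256 ≈ 3.910.


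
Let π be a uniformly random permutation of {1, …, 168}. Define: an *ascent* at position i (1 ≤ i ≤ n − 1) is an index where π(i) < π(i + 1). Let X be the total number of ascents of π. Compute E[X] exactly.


Write X = Σ X_I over i = 1, …, 167, with X_I the indicator of one ascent.
There are 167 indicators.
For each fixed i, the pair (π(i), π(i+1)) is a uniformly random ordered pair of distinct values from {1, …, 168}; by symmetry P[π(i) < π(i+1)] = 1/2.
By linearity: E[X] = 167 · (1/2) = (168 − 1) · (1/2) = 167/2 ≈ 83.5000.

E[X] = 167/2 = 83.5000.


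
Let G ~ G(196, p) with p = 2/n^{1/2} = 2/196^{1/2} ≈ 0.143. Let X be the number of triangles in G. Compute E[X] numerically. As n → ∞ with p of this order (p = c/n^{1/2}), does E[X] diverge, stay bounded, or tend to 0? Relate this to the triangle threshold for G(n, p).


Number of potential triangles: C(196, 3) = 1235780.
Each occurs with probability p³ ≈ (0.143)³ ≈ 2.91545e-03.
By linearity: E[X] = C(196, 3)·p³ ≈ 1235780 · 2.91545e-03 ≈ 3602.857.
Since α = 1/2 < 1, p = c/n^{1/2} ≫ 1/n is above the triangle threshold p ~ 1/n. Asymptotically E[X] ~ (c³/6)·n^{3(1−α)} = (2³/6)·n^{1.5} → ∞; triangles are abundant w.h.p.

E[X] ≈ 3602.857; in regime p = Θ(1/n^{1/2}) E[X] diverges (above the triangle threshold p ~ 1/n).


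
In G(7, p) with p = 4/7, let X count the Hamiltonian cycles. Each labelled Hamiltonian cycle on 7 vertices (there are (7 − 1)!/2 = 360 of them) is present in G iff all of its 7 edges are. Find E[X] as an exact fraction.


K_7 has (7 − 1)!/2 = 360 labelled Hamiltonian cycles.
For each such Hamiltonian cycle H, let X_H = 1 if all 7 edges of H are present in G. Then P[X_H = 1] = p^{7} = (4/7)^{7} = 16384/823543.
Summing the indicators: E[X] = Σ_H E[X_H] = 360 · p^{7} = 360 · 16384/823543 = 5898240/823543.
Numerically: E[X] ≈ 7.16203.

E[X] = 360 · (4/7)^{7} = 5898240/823543 ≈ 7.16203.


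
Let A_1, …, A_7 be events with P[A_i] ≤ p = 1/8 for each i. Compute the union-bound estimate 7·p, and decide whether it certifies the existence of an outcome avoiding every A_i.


Union bound: P[∪_{i=1}^{7} A_i] ≤ Σ_i P[A_i] ≤ 7·p = 7·(1/8) = 7/8.
Numerically: 7/8 ≈ 0.8750.
Is 7/8 < 1? YES.
Since P[∪ A_i] ≤ 7/8 < 1, the complement has P[∩ A_i^c] ≥ 1 − 7/8 = 1/8 > 0, so some outcome avoids every A_i.

7·p = 7/8 ≈ 0.8750; existence CERTIFIED by the union bound.


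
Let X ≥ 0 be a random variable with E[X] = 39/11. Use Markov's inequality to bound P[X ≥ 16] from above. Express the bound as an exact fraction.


μ = E[X] = 39/11, a = 16.
Markov: P[X ≥ 16] ≤ μ/a = (39/11)/16 = 39/176.
Numerically: ≈ 0.222.
(Since a = 16 > μ = 3.545, the bound 39/176 is < 1 and informative.)

P[X ≥ 16] ≤ 39/176 ≈ 0.222.


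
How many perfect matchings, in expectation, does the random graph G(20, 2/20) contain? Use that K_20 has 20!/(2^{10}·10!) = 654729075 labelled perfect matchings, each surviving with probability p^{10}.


K_20 has 20!/(2^{10}·10!) = 654729075 labelled perfect matchings.
For each such perfect matching H, let X_H = 1 if all 10 edges of H are present in G. Then P[X_H = 1] = p^{10} = (1/10)^{10} = 1/10000000000.
By linearity of expectation: E[X] = Σ_H E[X_H] = 654729075 · p^{10} = 654729075 · 1/10000000000 = 26189163/400000000.
Numerically: E[X] ≈ 0.0655.

E[X] = 654729075 · (1/10)^{10} = 26189163/400000000 ≈ 0.0655.


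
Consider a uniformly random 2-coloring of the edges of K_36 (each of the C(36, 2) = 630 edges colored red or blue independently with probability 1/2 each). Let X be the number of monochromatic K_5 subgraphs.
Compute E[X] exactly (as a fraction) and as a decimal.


Let X = Σ_S X_S over the C(36, 5) = 376992 subsets S of size 5, where X_S = 1 if the K_5 on S is monochromatic.
For a fixed S, the K_5 on S has C(5, 2) = 10 edges. P[all 10 edges red] = (1/2)^10, and likewise for blue, so P[monochromatic] = 2·(1/2)^10 = 2^{1 − 10} = 1/512.
Summing: E[X] = C(36, 5) · 2^{1 − 10} = 376992 · 1/512 = 11781/16.
Numerically: E[X] ≈ 736.31250.

E[X] = C(36,5)·2^(1−C(5,2)) = 11781/16 ≈ 736.31250.


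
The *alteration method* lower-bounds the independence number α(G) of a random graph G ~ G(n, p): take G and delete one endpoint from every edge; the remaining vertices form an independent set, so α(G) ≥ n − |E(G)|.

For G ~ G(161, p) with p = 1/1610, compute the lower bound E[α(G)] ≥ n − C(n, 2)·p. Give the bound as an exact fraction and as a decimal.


E[|E(G)|] = C(161, 2)·p = 12880 · (1/1610) = 8.
E[α(G)] ≥ n − E[|E(G)|] = 161 − 8 = 153.
Numerically: ≈ 153.00000.
(This is only a lower bound; the true E[α(G)] may be larger.)

E[α(G)] ≥ 153 ≈ 153.00000.


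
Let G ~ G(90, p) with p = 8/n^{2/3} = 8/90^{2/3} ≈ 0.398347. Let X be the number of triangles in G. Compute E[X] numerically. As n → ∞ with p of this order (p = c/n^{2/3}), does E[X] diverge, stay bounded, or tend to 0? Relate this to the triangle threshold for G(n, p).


Number of potential triangles: C(90, 3) = 117480.
Each occurs with probability p³ ≈ (0.398347)³ ≈ 6.32098765e-02.
By linearity: E[X] = C(90, 3)·p³ ≈ 117480 · 6.32098765e-02 ≈ 7425.896296.
Since α = 2/3 < 1, p = c/n^{2/3} ≫ 1/n is above the triangle threshold p ~ 1/n. Asymptotically E[X] ~ (c³/6)·n^{3(1−α)} = (8³/6)·n^{1} → ∞; triangles are abundant w.h.p.

E[X] ≈ 7425.896296; in regime p = Θ(1/n^{2/3}) E[X] diverges (above the triangle threshold p ~ 1/n).


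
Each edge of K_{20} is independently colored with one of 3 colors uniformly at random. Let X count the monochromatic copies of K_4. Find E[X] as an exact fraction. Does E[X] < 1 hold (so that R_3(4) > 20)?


E[X] = C(20, 4) · 3^{1 − 6} = 4845 · 3^{−5} = 4845/243.
As a reduced fraction: E[X] = 1615/81 ≈ 19.93827.
Is E[X] < 1? NO.
Since E[X] ≥ 1, the first-moment bound is inconclusive at n = 20; it does NOT by itself certify R_3(4) > 20.

E[X] = 1615/81 ≈ 19.93827; E[X] ≥ 1; first-moment method inconclusive here.


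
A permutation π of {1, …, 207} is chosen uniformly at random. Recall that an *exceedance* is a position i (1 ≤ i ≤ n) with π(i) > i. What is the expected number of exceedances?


Write X = Σ_{i=1}^{207} X_i, where X_i = 1_{π(i) > i}.
For each fixed i, π(i) is uniform over {1, …, 207} (marginal of a uniform permutation), so P[π(i) > i] = (n − i)/n. Summing: Σ_{i=1}^{207} (n − i)/n = (0 + 1 + … + 206)/207 = 207(207 − 1)/(2·207) = (207 − 1)/2.
Hence E[X] = Σ_{i=1}^{207} (207 − i)/207 = 103 ≈ 103.000.

E[X] = 103 = 103.000.


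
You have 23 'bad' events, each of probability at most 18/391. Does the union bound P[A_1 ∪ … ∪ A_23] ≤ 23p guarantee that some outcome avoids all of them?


Union bound: P[∪_{i=1}^{23} A_i] ≤ Σ_i P[A_i] ≤ 23·p = 23·(18/391) = 18/17.
Numerically: 18/17 ≈ 1.0588235.
Is 18/17 < 1? NO.
Since the bound 18/17 is ≥ 1, the union bound is uninformative here; it does NOT by itself certify existence.

23·p = 18/17 ≈ 1.0588235; existence NOT certified by the union bound.


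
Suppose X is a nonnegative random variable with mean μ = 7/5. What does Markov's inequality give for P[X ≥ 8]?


μ = E[X] = 7/5, a = 8.
Markov: P[X ≥ 8] ≤ μ/a = (7/5)/8 = 7/40.
Numerically: ≈ 0.17500.
(Since a = 8 > μ = 1.40000, the bound 7/40 is < 1 and informative.)

P[X ≥ 8] ≤ 7/40 ≈ 0.17500.


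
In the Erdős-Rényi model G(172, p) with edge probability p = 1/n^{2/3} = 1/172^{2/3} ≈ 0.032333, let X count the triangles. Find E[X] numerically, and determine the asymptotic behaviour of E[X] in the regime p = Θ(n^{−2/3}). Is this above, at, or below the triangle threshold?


Number of potential triangles: C(172, 3) = 833340.
Each occurs with probability p³ ≈ (0.032333)³ ≈ 3.3802055e-05.
By linearity: E[X] = C(172, 3)·p³ ≈ 833340 · 3.3802055e-05 ≈ 28.16860.
Since α = 2/3 < 1, p = c/n^{2/3} ≫ 1/n is above the triangle threshold p ~ 1/n. Asymptotically E[X] ~ (c³/6)·n^{3(1−α)} = (1³/6)·n^{1} → ∞; triangles are abundant w.h.p.

E[X] ≈ 28.16860; in regime p = Θ(1/n^{2/3}) E[X] diverges (above the triangle threshold p ~ 1/n).


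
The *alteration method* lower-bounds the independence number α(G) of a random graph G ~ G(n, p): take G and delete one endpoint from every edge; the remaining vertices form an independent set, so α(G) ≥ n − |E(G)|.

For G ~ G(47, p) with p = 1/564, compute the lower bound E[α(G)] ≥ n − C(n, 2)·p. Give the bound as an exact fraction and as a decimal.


E[|E(G)|] = C(47, 2)·p = 1081 · (1/564) = 23/12.
E[α(G)] ≥ n − E[|E(G)|] = 47 − 23/12 = 541/12.
Numerically: ≈ 45.08333.
(This is only a lower bound; the true E[α(G)] may be larger.)

E[α(G)] ≥ 541/12 ≈ 45.08333.


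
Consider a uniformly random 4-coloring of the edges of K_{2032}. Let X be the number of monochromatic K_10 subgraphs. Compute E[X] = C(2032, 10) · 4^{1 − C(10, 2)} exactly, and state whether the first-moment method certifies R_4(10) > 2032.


E[X] = C(2032, 10) · 4^{1 − 45} = 323475384642158147171212440 · 4^{−44} = 323475384642158147171212440/309485009821345068724781056.
As a reduced fraction: E[X] = 40434423080269768396401555/38685626227668133590597632 ≈ 1.0452053.
Is E[X] < 1? NO.
Since E[X] ≥ 1, the first-moment bound is inconclusive at n = 2032; it does NOT by itself certify R_4(10) > 2032.

E[X] = 40434423080269768396401555/38685626227668133590597632 ≈ 1.0452053; E[X] ≥ 1; first-moment method inconclusive here.


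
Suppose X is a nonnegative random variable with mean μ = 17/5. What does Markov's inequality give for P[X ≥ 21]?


μ = E[X] = 17/5, a = 21.
Markov: P[X ≥ 21] ≤ μ/a = (17/5)/21 = 17/105.
Numerically: ≈ 0.162.
(Since a = 21 > μ = 3.400, the bound 17/105 is < 1 and informative.)

P[X ≥ 21] ≤ 17/105 ≈ 0.162.


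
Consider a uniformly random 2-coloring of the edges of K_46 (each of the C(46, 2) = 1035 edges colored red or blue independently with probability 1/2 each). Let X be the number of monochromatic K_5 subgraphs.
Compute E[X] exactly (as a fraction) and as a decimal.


Let X = Σ_S X_S over the C(46, 5) = 1370754 subsets S of size 5, where X_S = 1 if the K_5 on S is monochromatic.
For a fixed S, the K_5 on S has C(5, 2) = 10 edges. P[all 10 edges red] = (1/2)^10, and likewise for blue, so P[monochromatic] = 2·(1/2)^10 = 2^{1 − 10} = 1/512.
Summing: E[X] = C(46, 5) · 2^{1 − 10} = 1370754 · 1/512 = 685377/256.
Numerically: E[X] ≈ 2677.25391.

E[X] = C(46,5)·2^(1−C(5,2)) = 685377/256 ≈ 2677.25391.


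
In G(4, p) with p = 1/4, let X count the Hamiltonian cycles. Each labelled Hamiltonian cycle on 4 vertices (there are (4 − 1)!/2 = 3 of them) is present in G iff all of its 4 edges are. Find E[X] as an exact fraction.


K_4 has (4 − 1)!/2 = 3 labelled Hamiltonian cycles.
For each such Hamiltonian cycle H, let X_H = 1 if all 4 edges of H are present in G. Then P[X_H = 1] = p^{4} = (1/4)^{4} = 1/256.
Summing the indicators: E[X] = Σ_H E[X_H] = 3 · p^{4} = 3 · 1/256 = 3/256.
Numerically: E[X] ≈ 0.011719.

E[X] = 3 · (1/4)^{4} = 3/256 ≈ 0.011719.


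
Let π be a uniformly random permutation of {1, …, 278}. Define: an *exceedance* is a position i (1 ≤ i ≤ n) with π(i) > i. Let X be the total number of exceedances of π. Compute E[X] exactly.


Write X = Σ_{i=1}^{278} X_i, where X_i = 1_{π(i) > i}.
For each fixed i, π(i) is uniform over {1, …, 278} (marginal of a uniform permutation), so P[π(i) > i] = (n − i)/n. Summing: Σ_{i=1}^{278} (n − i)/n = (0 + 1 + … + 277)/278 = 278(278 − 1)/(2·278) = (278 − 1)/2.
Hence E[X] = Σ_{i=1}^{278} (278 − i)/278 = 277/2 ≈ 138.500.

E[X] = 277/2 = 138.500.


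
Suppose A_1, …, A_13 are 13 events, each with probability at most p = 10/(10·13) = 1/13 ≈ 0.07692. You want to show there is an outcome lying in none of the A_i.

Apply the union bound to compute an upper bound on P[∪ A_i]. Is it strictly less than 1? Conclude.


Union bound: P[∪_{i=1}^{13} A_i] ≤ Σ_i P[A_i] ≤ 13·p = 13·(1/13) = 1.
Numerically: 1 ≈ 1.00000.
Is 1 < 1? NO.
Since the bound 1 is ≥ 1, the union bound is uninformative here; it does NOT by itself certify existence.

13·p = 1 ≈ 1.00000; existence NOT certified by the union bound.


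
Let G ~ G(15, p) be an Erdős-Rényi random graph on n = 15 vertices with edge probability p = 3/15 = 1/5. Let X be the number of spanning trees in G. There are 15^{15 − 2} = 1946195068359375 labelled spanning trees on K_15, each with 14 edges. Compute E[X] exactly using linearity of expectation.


K_15 has 15^{15 − 2} = 1946195068359375 labelled spanning trees.
For each such spanning tree H, let X_H = 1 if all 14 edges of H are present in G. Then P[X_H = 1] = p^{14} = (1/5)^{14} = 1/6103515625.
By linearity of expectation: E[X] = Σ_H E[X_H] = 1946195068359375 · p^{14} = 1946195068359375 · 1/6103515625 = 1594323/5.
Numerically: E[X] ≈ 318865.

E[X] = 1946195068359375 · (1/5)^{14} = 1594323/5 ≈ 318865.


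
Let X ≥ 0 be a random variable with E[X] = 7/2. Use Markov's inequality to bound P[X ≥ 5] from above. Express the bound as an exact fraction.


μ = E[X] = 7/2, a = 5.
Markov: P[X ≥ 5] ≤ μ/a = (7/2)/5 = 7/10.
Numerically: ≈ 0.7000.
(Since a = 5 > μ = 3.5000, the bound 7/10 is < 1 and informative.)

P[X ≥ 5] ≤ 7/10 ≈ 0.7000.


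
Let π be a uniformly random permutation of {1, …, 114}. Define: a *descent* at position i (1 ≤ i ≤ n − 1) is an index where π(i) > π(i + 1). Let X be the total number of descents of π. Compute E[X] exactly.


Write X = Σ X_I over i = 1, …, 113, with X_I the indicator of one descent.
There are 113 indicators.
For each fixed i, the pair (π(i), π(i+1)) is a uniformly random ordered pair of distinct values from {1, …, 114}; by symmetry P[π(i) > π(i+1)] = 1/2.
By linearity: E[X] = 113 · (1/2) = (114 − 1) · (1/2) = 113/2 ≈ 56.500000.

E[X] = 113/2 = 56.500000.


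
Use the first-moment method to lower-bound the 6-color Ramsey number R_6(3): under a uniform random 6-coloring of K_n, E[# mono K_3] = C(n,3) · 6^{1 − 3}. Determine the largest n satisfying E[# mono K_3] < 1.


We need C(n, 3) · 6^{1 − 3} < 1, i.e. C(n, 3) < 6^{3 − 1} = 36.
Check values of n near the boundary:
  n = 3: C(3, 3) = 1; 1 < 36? YES
  n = 4: C(4, 3) = 4; 4 < 36? YES
  n = 5: C(5, 3) = 10; 10 < 36? YES
  n = 6: C(6, 3) = 20; 20 < 36? YES
  n = 7: C(7, 3) = 35; 35 < 36? YES
  n = 8: C(8, 3) = 56; 56 < 36? NO
  n = 9: C(9, 3) = 84; 84 < 36? NO
The largest n with C(n, 3) < 36 is n = 7 (where E[X] = 35/36 ≈ 0.972). Hence R_6(3) > 7, i.e. R_6(3) ≥ 8.

Largest n = 7; hence R_6(3) > 7.


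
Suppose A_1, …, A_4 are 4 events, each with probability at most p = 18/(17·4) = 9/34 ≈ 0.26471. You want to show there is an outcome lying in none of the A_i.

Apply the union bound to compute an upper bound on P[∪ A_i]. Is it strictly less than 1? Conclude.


Union bound: P[∪_{i=1}^{4} A_i] ≤ Σ_i P[A_i] ≤ 4·p = 4·(9/34) = 18/17.
Numerically: 18/17 ≈ 1.05882.
Is 18/17 < 1? NO.
Since the bound 18/17 is ≥ 1, the union bound is uninformative here; it does NOT by itself certify existence.

4·p = 18/17 ≈ 1.05882; existence NOT certified by the union bound.


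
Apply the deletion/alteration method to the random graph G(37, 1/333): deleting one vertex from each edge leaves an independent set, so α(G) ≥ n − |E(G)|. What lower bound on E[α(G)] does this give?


E[|E(G)|] = C(37, 2)·p = 666 · (1/333) = 2.
E[α(G)] ≥ n − E[|E(G)|] = 37 − 2 = 35.
Numerically: ≈ 35.000000.
(This is only a lower bound; the true E[α(G)] may be larger.)

E[α(G)] ≥ 35 ≈ 35.000000.


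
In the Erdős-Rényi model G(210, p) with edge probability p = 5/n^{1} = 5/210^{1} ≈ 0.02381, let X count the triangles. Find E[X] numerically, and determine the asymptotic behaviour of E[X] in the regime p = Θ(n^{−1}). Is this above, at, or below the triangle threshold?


Number of potential triangles: C(210, 3) = 1521520.
Each occurs with probability p³ ≈ (0.02381)³ ≈ 1.3497462e-05.
By linearity: E[X] = C(210, 3)·p³ ≈ 1521520 · 1.3497462e-05 ≈ 20.53666.
Here α = 1, so p = 5/n is exactly at the triangle threshold p ~ 1/n. Asymptotically E[X] → c³/6 = 5³/6 = 125/6 ≈ 20.83333, a bounded constant. In this regime the triangle count is asymptotically Poisson(c³/6).

E[X] ≈ 20.53666; in regime p = Θ(1/n^{1}) E[X] stays bounded (at the triangle threshold p ~ 1/n).


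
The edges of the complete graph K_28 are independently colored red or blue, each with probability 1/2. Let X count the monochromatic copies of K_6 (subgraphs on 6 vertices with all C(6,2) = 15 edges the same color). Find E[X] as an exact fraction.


Let X = Σ_S X_S over the C(28, 6) = 376740 subsets S of size 6, where X_S = 1 if the K_6 on S is monochromatic.
For a fixed S, the K_6 on S has C(6, 2) = 15 edges. P[all 15 edges red] = (1/2)^15, and likewise for blue, so P[monochromatic] = 2·(1/2)^15 = 2^{1 − 15} = 1/16384.
By linearity of expectation: E[X] = C(28, 6) · 2^{1 − 15} = 376740 · 1/16384 = 94185/4096.
Numerically: E[X] ≈ 22.994385.

E[X] = C(28,6)·2^(1−C(6,2)) = 94185/4096 ≈ 22.994385.


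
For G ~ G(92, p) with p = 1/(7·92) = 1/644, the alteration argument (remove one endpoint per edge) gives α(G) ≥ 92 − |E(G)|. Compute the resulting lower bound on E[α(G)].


E[|E(G)|] = C(92, 2)·p = 4186 · (1/644) = 13/2.
E[α(G)] ≥ n − E[|E(G)|] = 92 − 13/2 = 171/2.
Numerically: ≈ 85.500000.
(This is only a lower bound; the true E[α(G)] may be larger.)

E[α(G)] ≥ 171/2 ≈ 85.500000.


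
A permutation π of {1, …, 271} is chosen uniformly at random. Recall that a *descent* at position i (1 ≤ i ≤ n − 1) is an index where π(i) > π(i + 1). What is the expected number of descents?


Write X = Σ X_I over i = 1, …, 270, with X_I the indicator of one descent.
There are 270 indicators.
For each fixed i, the pair (π(i), π(i+1)) is a uniformly random ordered pair of distinct values from {1, …, 271}; by symmetry P[π(i) > π(i+1)] = 1/2.
By linearity: E[X] = 270 · (1/2) = (271 − 1) · (1/2) = 135 ≈ 135.00000.

E[X] = 135 = 135.00000.


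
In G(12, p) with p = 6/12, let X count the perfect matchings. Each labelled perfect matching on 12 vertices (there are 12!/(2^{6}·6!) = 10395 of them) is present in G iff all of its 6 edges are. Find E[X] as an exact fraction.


K_12 has 12!/(2^{6}·6!) = 10395 labelled perfect matchings.
For each such perfect matching H, let X_H = 1 if all 6 edges of H are present in G. Then P[X_H = 1] = p^{6} = (1/2)^{6} = 1/64.
Summing the indicators: E[X] = Σ_H E[X_H] = 10395 · p^{6} = 10395 · 1/64 = 10395/64.
Numerically: E[X] ≈ 162.

E[X] = 10395 · (1/2)^{6} = 10395/64 ≈ 162.


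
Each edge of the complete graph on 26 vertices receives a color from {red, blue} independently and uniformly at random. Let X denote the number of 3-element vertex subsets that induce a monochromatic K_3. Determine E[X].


Let X = Σ_S X_S over the C(26, 3) = 2600 subsets S of size 3, where X_S = 1 if the K_3 on S is monochromatic.
For a fixed S, the K_3 on S has C(3, 2) = 3 edges. P[all 3 edges red] = (1/2)^3, and likewise for blue, so P[monochromatic] = 2·(1/2)^3 = 2^{1 − 3} = 1/4.
By linearity of expectation: E[X] = C(26, 3) · 2^{1 − 3} = 2600 · 1/4 = 650.
Numerically: E[X] ≈ 650.000000.

E[X] = C(26,3)·2^(1−C(3,2)) = 650 ≈ 650.000000.


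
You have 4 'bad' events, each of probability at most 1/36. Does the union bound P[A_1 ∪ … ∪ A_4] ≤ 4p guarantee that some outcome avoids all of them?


Union bound: P[∪_{i=1}^{4} A_i] ≤ Σ_i P[A_i] ≤ 4·p = 4·(1/36) = 1/9.
Numerically: 1/9 ≈ 0.111.
Is 1/9 < 1? YES.
Since P[∪ A_i] ≤ 1/9 < 1, the complement has P[∩ A_i^c] ≥ 1 − 1/9 = 8/9 > 0, so some outcome avoids every A_i.

4·p = 1/9 ≈ 0.111; existence CERTIFIED by the union bound.


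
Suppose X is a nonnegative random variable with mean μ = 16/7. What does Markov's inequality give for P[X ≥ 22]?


μ = E[X] = 16/7, a = 22.
Markov: P[X ≥ 22] ≤ μ/a = (16/7)/22 = 8/77.
Numerically: ≈ 0.10390.
(Since a = 22 > μ = 2.28571, the bound 8/77 is < 1 and informative.)

P[X ≥ 22] ≤ 8/77 ≈ 0.10390.


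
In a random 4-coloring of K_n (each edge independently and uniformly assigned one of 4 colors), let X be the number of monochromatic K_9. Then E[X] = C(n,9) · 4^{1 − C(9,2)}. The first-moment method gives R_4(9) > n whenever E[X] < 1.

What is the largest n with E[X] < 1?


We need C(n, 9) · 4^{1 − 36} < 1, i.e. C(n, 9) < 4^{36 − 1} = 1180591620717411303424.
Check values of n near the boundary:
  n = 909: C(909, 9) = 1122169012923711463931; 1122169012923711463931 < 1180591620717411303424? YES
  n = 910: C(910, 9) = 1133378248346922788210; 1133378248346922788210 < 1180591620717411303424? YES
  n = 911: C(911, 9) = 1144686900492291197405; 1144686900492291197405 < 1180591620717411303424? YES
  n = 912: C(912, 9) = 1156095740032081475120; 1156095740032081475120 < 1180591620717411303424? YES
  n = 913: C(913, 9) = 1167605542753639808390; 1167605542753639808390 < 1180591620717411303424? YES
  n = 914: C(914, 9) = 1179217089587653905932; 1179217089587653905932 < 1180591620717411303424? YES
  n = 915: C(915, 9) = 1190931166636537885130; 1190931166636537885130 < 1180591620717411303424? NO
  n = 916: C(916, 9) = 1202748565202942340440; 1202748565202942340440 < 1180591620717411303424? NO
The largest n with C(n, 9) < 1180591620717411303424 is n = 914 (where E[X] = 294804272396913476483/295147905179352825856 ≈ 0.999). Hence R_4(9) > 914, i.e. R_4(9) ≥ 915.

Largest n = 914; hence R_4(9) > 914.


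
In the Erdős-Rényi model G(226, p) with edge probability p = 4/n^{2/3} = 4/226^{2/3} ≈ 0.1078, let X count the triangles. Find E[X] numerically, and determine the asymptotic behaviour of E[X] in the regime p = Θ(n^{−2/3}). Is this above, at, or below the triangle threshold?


Number of potential triangles: C(226, 3) = 1898400.
Each occurs with probability p³ ≈ (0.1078)³ ≈ 1.253035e-03.
By linearity: E[X] = C(226, 3)·p³ ≈ 1898400 · 1.253035e-03 ≈ 2378.7611.
Since α = 2/3 < 1, p = c/n^{2/3} ≫ 1/n is above the triangle threshold p ~ 1/n. Asymptotically E[X] ~ (c³/6)·n^{3(1−α)} = (4³/6)·n^{1} → ∞; triangles are abundant w.h.p.

E[X] ≈ 2378.7611; in regime p = Θ(1/n^{2/3}) E[X] diverges (above the triangle threshold p ~ 1/n).


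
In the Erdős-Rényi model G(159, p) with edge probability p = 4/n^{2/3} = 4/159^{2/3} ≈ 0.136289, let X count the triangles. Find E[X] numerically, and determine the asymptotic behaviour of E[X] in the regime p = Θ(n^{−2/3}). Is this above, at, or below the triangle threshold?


Number of potential triangles: C(159, 3) = 657359.
Each occurs with probability p³ ≈ (0.136289)³ ≈ 2.53154543e-03.
By linearity: E[X] = C(159, 3)·p³ ≈ 657359 · 2.53154543e-03 ≈ 1664.134172.
Since α = 2/3 < 1, p = c/n^{2/3} ≫ 1/n is above the triangle threshold p ~ 1/n. Asymptotically E[X] ~ (c³/6)·n^{3(1−α)} = (4³/6)·n^{1} → ∞; triangles are abundant w.h.p.

E[X] ≈ 1664.134172; in regime p = Θ(1/n^{2/3}) E[X] diverges (above the triangle threshold p ~ 1/n).


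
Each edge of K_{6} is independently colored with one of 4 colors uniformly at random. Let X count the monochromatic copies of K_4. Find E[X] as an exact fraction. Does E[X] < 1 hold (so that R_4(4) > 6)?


E[X] = C(6, 4) · 4^{1 − 6} = 15 · 4^{−5} = 15/1024.
As a reduced fraction: E[X] = 15/1024 ≈ 0.0146484.
Is E[X] < 1? YES.
Since E[X] < 1, there exists a 4-coloring of K_{6} with no monochromatic K_4; hence R_4(4) > 6.

E[X] = 15/1024 ≈ 0.0146484; E[X] < 1, so R_4(4) > 6.


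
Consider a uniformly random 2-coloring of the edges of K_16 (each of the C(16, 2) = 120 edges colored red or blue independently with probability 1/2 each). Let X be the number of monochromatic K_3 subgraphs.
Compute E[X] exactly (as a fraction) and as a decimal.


Let X = Σ_S X_S over the C(16, 3) = 560 subsets S of size 3, where X_S = 1 if the K_3 on S is monochromatic.
For a fixed S, the K_3 on S has C(3, 2) = 3 edges. P[all 3 edges red] = (1/2)^3, and likewise for blue, so P[monochromatic] = 2·(1/2)^3 = 2^{1 − 3} = 1/4.
Summing: E[X] = C(16, 3) · 2^{1 − 3} = 560 · 1/4 = 140.
Numerically: E[X] ≈ 140.000000.

E[X] = C(16,3)·2^(1−C(3,2)) = 140 ≈ 140.000000.


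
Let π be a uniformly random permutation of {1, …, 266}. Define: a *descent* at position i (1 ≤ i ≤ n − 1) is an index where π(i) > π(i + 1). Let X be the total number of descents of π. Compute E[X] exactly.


Write X = Σ X_I over i = 1, …, 265, with X_I the indicator of one descent.
There are 265 indicators.
For each fixed i, the pair (π(i), π(i+1)) is a uniformly random ordered pair of distinct values from {1, …, 266}; by symmetry P[π(i) > π(i+1)] = 1/2.
By linearity: E[X] = 265 · (1/2) = (266 − 1) · (1/2) = 265/2 ≈ 132.500.

E[X] = 265/2 = 132.500.


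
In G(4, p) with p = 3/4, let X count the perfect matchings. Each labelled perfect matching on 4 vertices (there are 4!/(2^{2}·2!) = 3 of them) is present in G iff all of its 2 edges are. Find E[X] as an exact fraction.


K_4 has 4!/(2^{2}·2!) = 3 labelled perfect matchings.
For each such perfect matching H, let X_H = 1 if all 2 edges of H are present in G. Then P[X_H = 1] = p^{2} = (3/4)^{2} = 9/16.
By linearity of expectation: E[X] = Σ_H E[X_H] = 3 · p^{2} = 3 · 9/16 = 27/16.
Numerically: E[X] ≈ 1.688.

E[X] = 3 · (3/4)^{2} = 27/16 ≈ 1.688.


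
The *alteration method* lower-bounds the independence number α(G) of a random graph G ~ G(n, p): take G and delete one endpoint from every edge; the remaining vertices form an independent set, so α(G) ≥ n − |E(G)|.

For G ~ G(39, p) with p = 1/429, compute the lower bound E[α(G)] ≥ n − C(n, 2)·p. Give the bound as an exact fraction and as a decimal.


E[|E(G)|] = C(39, 2)·p = 741 · (1/429) = 19/11.
E[α(G)] ≥ n − E[|E(G)|] = 39 − 19/11 = 410/11.
Numerically: ≈ 37.272727.
(This is only a lower bound; the true E[α(G)] may be larger.)

E[α(G)] ≥ 410/11 ≈ 37.272727.


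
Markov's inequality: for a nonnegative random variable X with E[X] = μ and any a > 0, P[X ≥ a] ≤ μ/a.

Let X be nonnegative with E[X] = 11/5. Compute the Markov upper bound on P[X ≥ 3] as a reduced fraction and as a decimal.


μ = E[X] = 11/5, a = 3.
Markov: P[X ≥ 3] ≤ μ/a = (11/5)/3 = 11/15.
Numerically: ≈ 0.733333.
(Since a = 3 > μ = 2.200000, the bound 11/15 is < 1 and informative.)

P[X ≥ 3] ≤ 11/15 ≈ 0.733333.


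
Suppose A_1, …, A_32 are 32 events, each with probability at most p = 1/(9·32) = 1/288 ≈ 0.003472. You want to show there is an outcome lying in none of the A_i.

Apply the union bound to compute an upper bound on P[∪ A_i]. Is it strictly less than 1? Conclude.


Union bound: P[∪_{i=1}^{32} A_i] ≤ Σ_i P[A_i] ≤ 32·p = 32·(1/288) = 1/9.
Numerically: 1/9 ≈ 0.111111.
Is 1/9 < 1? YES.
Since P[∪ A_i] ≤ 1/9 < 1, the complement has P[∩ A_i^c] ≥ 1 − 1/9 = 8/9 > 0, so some outcome avoids every A_i.

32·p = 1/9 ≈ 0.111111; existence CERTIFIED by the union bound.


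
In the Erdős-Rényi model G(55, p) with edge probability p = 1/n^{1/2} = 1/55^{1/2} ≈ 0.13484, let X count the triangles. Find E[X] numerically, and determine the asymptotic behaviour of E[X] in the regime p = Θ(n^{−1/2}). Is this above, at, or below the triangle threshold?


Number of potential triangles: C(55, 3) = 26235.
Each occurs with probability p³ ≈ (0.13484)³ ≈ 2.4516359e-03.
By linearity: E[X] = C(55, 3)·p³ ≈ 26235 · 2.4516359e-03 ≈ 64.31867.
Since α = 1/2 < 1, p = c/n^{1/2} ≫ 1/n is above the triangle threshold p ~ 1/n. Asymptotically E[X] ~ (c³/6)·n^{3(1−α)} = (1³/6)·n^{1.5} → ∞; triangles are abundant w.h.p.

E[X] ≈ 64.31867; in regime p = Θ(1/n^{1/2}) E[X] diverges (above the triangle threshold p ~ 1/n).


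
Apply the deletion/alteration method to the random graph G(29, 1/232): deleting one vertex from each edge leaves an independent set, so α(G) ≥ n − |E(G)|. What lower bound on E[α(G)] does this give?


E[|E(G)|] = C(29, 2)·p = 406 · (1/232) = 7/4.
E[α(G)] ≥ n − E[|E(G)|] = 29 − 7/4 = 109/4.
Numerically: ≈ 27.250.
(This is only a lower bound; the true E[α(G)] may be larger.)

E[α(G)] ≥ 109/4 ≈ 27.250.


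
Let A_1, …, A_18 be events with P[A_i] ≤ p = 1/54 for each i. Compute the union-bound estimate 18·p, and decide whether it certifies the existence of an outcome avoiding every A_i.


Union bound: P[∪_{i=1}^{18} A_i] ≤ Σ_i P[A_i] ≤ 18·p = 18·(1/54) = 1/3.
Numerically: 1/3 ≈ 0.3333.
Is 1/3 < 1? YES.
Since P[∪ A_i] ≤ 1/3 < 1, the complement has P[∩ A_i^c] ≥ 1 − 1/3 = 2/3 > 0, so some outcome avoids every A_i.

18·p = 1/3 ≈ 0.3333; existence CERTIFIED by the union bound.


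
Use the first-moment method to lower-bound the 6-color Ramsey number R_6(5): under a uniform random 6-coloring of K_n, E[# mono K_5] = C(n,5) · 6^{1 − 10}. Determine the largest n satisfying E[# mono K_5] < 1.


We need C(n, 5) · 6^{1 − 10} < 1, i.e. C(n, 5) < 6^{10 − 1} = 10077696.
Check values of n near the boundary:
  n = 61: C(61, 5) = 5949147; 5949147 < 10077696? YES
  n = 62: C(62, 5) = 6471002; 6471002 < 10077696? YES
  n = 63: C(63, 5) = 7028847; 7028847 < 10077696? YES
  n = 64: C(64, 5) = 7624512; 7624512 < 10077696? YES
  n = 65: C(65, 5) = 8259888; 8259888 < 10077696? YES
  n = 66: C(66, 5) = 8936928; 8936928 < 10077696? YES
  n = 67: C(67, 5) = 9657648; 9657648 < 10077696? YES
  n = 68: C(68, 5) = 10424128; 10424128 < 10077696? NO
  n = 69: C(69, 5) = 11238513; 11238513 < 10077696? NO
The largest n with C(n, 5) < 10077696 is n = 67 (where E[X] = 67067/69984 ≈ 0.9583190). Hence R_6(5) > 67, i.e. R_6(5) ≥ 68.

Largest n = 67; hence R_6(5) > 67.


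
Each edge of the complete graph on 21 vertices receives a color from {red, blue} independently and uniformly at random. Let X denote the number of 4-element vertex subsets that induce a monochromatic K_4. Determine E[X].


Let X = Σ_S X_S over the C(21, 4) = 5985 subsets S of size 4, where X_S = 1 if the K_4 on S is monochromatic.
For a fixed S, the K_4 on S has C(4, 2) = 6 edges. P[all 6 edges red] = (1/2)^6, and likewise for blue, so P[monochromatic] = 2·(1/2)^6 = 2^{1 − 6} = 1/32.
Summing: E[X] = C(21, 4) · 2^{1 − 6} = 5985 · 1/32 = 5985/32.
Numerically: E[X] ≈ 187.03125.

E[X] = C(21,4)·2^(1−C(4,2)) = 5985/32 ≈ 187.03125.


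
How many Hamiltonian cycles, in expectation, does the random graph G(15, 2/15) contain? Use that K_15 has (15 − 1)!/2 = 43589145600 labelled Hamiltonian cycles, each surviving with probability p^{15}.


K_15 has (15 − 1)!/2 = 43589145600 labelled Hamiltonian cycles.
For each such Hamiltonian cycle H, let X_H = 1 if all 15 edges of H are present in G. Then P[X_H = 1] = p^{15} = (2/15)^{15} = 32768/437893890380859375.
Summing the indicators: E[X] = Σ_H E[X_H] = 43589145600 · p^{15} = 43589145600 · 32768/437893890380859375 = 235115905024/72081298828125.
Numerically: E[X] ≈ 0.003262.

E[X] = 43589145600 · (2/15)^{15} = 235115905024/72081298828125 ≈ 0.003262.


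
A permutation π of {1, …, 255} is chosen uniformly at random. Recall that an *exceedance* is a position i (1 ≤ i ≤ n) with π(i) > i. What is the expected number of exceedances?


Write X = Σ_{i=1}^{255} X_i, where X_i = 1_{π(i) > i}.
For each fixed i, π(i) is uniform over {1, …, 255} (marginal of a uniform permutation), so P[π(i) > i] = (n − i)/n. Summing: Σ_{i=1}^{255} (n − i)/n = (0 + 1 + … + 254)/255 = 255(255 − 1)/(2·255) = (255 − 1)/2.
Hence E[X] = Σ_{i=1}^{255} (255 − i)/255 = 127 ≈ 127.0000.

E[X] = 127 = 127.0000.


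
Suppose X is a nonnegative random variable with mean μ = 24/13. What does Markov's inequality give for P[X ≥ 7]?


μ = E[X] = 24/13, a = 7.
Markov: P[X ≥ 7] ≤ μ/a = (24/13)/7 = 24/91.
Numerically: ≈ 0.263736.
(Since a = 7 > μ = 1.846154, the bound 24/91 is < 1 and informative.)

P[X ≥ 7] ≤ 24/91 ≈ 0.263736.


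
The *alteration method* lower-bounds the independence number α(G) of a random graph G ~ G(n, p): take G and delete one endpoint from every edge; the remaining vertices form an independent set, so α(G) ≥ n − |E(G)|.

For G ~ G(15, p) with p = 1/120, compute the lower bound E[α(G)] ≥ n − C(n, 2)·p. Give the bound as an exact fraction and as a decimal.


E[|E(G)|] = C(15, 2)·p = 105 · (1/120) = 7/8.
E[α(G)] ≥ n − E[|E(G)|] = 15 − 7/8 = 113/8.
Numerically: ≈ 14.1250.
(This is only a lower bound; the true E[α(G)] may be larger.)

E[α(G)] ≥ 113/8 ≈ 14.1250.
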